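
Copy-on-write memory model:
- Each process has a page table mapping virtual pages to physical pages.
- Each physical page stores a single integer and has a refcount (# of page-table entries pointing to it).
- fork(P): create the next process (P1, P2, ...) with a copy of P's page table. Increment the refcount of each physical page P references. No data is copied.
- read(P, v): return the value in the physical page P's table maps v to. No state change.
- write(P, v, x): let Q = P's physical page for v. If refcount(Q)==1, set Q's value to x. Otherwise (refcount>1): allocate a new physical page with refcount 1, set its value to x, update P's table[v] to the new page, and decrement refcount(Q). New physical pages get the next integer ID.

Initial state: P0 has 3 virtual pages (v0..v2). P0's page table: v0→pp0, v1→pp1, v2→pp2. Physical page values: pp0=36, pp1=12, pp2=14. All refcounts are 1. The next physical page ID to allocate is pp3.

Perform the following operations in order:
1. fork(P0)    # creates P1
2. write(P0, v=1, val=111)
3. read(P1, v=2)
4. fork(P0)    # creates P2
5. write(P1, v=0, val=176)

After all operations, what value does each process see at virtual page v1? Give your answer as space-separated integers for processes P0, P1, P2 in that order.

Op 1: fork(P0) -> P1. 3 ppages; refcounts: pp0:2 pp1:2 pp2:2
Op 2: write(P0, v1, 111). refcount(pp1)=2>1 -> COPY to pp3. 4 ppages; refcounts: pp0:2 pp1:1 pp2:2 pp3:1
Op 3: read(P1, v2) -> 14. No state change.
Op 4: fork(P0) -> P2. 4 ppages; refcounts: pp0:3 pp1:1 pp2:3 pp3:2
Op 5: write(P1, v0, 176). refcount(pp0)=3>1 -> COPY to pp4. 5 ppages; refcounts: pp0:2 pp1:1 pp2:3 pp3:2 pp4:1
P0: v1 -> pp3 = 111
P1: v1 -> pp1 = 12
P2: v1 -> pp3 = 111

Answer: 111 12 111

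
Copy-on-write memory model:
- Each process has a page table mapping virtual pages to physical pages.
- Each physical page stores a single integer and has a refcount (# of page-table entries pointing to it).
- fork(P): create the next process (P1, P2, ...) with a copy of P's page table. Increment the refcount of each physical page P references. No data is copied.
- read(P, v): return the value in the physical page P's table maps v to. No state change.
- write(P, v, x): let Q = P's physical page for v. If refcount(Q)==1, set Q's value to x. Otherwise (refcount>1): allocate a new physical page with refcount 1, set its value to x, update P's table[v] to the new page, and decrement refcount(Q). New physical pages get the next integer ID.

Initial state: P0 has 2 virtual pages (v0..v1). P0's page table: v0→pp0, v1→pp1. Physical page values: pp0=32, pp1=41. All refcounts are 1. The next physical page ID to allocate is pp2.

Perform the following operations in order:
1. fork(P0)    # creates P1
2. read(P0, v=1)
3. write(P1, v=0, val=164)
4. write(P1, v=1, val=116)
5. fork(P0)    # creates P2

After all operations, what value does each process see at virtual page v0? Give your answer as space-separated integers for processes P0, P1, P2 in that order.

Op 1: fork(P0) -> P1. 2 ppages; refcounts: pp0:2 pp1:2
Op 2: read(P0, v1) -> 41. No state change.
Op 3: write(P1, v0, 164). refcount(pp0)=2>1 -> COPY to pp2. 3 ppages; refcounts: pp0:1 pp1:2 pp2:1
Op 4: write(P1, v1, 116). refcount(pp1)=2>1 -> COPY to pp3. 4 ppages; refcounts: pp0:1 pp1:1 pp2:1 pp3:1
Op 5: fork(P0) -> P2. 4 ppages; refcounts: pp0:2 pp1:2 pp2:1 pp3:1
P0: v0 -> pp0 = 32
P1: v0 -> pp2 = 164
P2: v0 -> pp0 = 32

Answer: 32 164 32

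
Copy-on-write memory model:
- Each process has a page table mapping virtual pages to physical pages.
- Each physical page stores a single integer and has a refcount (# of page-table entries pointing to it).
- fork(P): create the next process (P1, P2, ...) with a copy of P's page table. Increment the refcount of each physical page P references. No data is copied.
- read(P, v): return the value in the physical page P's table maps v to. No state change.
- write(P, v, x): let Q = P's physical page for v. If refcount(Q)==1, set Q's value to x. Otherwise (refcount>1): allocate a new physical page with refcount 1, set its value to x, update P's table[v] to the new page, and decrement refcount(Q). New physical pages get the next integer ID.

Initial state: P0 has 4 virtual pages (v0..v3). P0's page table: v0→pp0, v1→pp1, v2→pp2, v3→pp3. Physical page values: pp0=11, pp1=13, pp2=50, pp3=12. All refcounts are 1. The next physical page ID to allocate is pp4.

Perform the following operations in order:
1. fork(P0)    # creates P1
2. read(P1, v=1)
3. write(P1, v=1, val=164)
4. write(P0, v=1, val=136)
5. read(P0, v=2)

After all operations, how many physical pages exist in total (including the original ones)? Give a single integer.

Op 1: fork(P0) -> P1. 4 ppages; refcounts: pp0:2 pp1:2 pp2:2 pp3:2
Op 2: read(P1, v1) -> 13. No state change.
Op 3: write(P1, v1, 164). refcount(pp1)=2>1 -> COPY to pp4. 5 ppages; refcounts: pp0:2 pp1:1 pp2:2 pp3:2 pp4:1
Op 4: write(P0, v1, 136). refcount(pp1)=1 -> write in place. 5 ppages; refcounts: pp0:2 pp1:1 pp2:2 pp3:2 pp4:1
Op 5: read(P0, v2) -> 50. No state change.

Answer: 5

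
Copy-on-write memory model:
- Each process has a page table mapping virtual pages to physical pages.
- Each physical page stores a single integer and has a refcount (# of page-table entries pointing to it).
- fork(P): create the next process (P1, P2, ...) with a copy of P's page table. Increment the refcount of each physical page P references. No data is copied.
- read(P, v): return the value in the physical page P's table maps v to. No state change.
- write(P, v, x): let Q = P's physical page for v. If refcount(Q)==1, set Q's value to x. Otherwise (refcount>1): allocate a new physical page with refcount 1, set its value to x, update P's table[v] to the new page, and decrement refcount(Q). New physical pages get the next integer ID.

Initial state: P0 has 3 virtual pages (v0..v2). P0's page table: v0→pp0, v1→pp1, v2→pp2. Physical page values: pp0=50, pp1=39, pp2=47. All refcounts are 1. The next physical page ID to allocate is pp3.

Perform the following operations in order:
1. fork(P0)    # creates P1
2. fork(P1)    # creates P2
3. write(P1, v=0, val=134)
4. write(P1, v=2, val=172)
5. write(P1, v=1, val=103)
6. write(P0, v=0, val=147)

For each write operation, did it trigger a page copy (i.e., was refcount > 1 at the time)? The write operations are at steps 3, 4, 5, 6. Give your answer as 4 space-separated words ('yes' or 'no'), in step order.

Op 1: fork(P0) -> P1. 3 ppages; refcounts: pp0:2 pp1:2 pp2:2
Op 2: fork(P1) -> P2. 3 ppages; refcounts: pp0:3 pp1:3 pp2:3
Op 3: write(P1, v0, 134). refcount(pp0)=3>1 -> COPY to pp3. 4 ppages; refcounts: pp0:2 pp1:3 pp2:3 pp3:1
Op 4: write(P1, v2, 172). refcount(pp2)=3>1 -> COPY to pp4. 5 ppages; refcounts: pp0:2 pp1:3 pp2:2 pp3:1 pp4:1
Op 5: write(P1, v1, 103). refcount(pp1)=3>1 -> COPY to pp5. 6 ppages; refcounts: pp0:2 pp1:2 pp2:2 pp3:1 pp4:1 pp5:1
Op 6: write(P0, v0, 147). refcount(pp0)=2>1 -> COPY to pp6. 7 ppages; refcounts: pp0:1 pp1:2 pp2:2 pp3:1 pp4:1 pp5:1 pp6:1

yes yes yes yes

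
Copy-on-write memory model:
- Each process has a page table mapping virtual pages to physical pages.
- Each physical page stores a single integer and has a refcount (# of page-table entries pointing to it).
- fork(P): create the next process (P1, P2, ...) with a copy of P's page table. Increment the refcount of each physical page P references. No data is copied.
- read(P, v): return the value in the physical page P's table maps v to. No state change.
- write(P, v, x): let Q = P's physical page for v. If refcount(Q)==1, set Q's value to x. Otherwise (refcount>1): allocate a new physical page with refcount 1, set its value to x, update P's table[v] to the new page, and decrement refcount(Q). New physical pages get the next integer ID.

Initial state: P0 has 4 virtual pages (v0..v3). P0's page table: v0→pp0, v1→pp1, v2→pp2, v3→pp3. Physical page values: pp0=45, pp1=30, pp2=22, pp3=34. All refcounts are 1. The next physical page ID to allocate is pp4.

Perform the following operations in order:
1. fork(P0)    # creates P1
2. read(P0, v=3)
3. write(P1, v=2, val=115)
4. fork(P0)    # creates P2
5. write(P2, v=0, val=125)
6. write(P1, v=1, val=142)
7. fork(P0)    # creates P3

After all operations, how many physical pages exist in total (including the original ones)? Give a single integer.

Answer: 7

Derivation:
Op 1: fork(P0) -> P1. 4 ppages; refcounts: pp0:2 pp1:2 pp2:2 pp3:2
Op 2: read(P0, v3) -> 34. No state change.
Op 3: write(P1, v2, 115). refcount(pp2)=2>1 -> COPY to pp4. 5 ppages; refcounts: pp0:2 pp1:2 pp2:1 pp3:2 pp4:1
Op 4: fork(P0) -> P2. 5 ppages; refcounts: pp0:3 pp1:3 pp2:2 pp3:3 pp4:1
Op 5: write(P2, v0, 125). refcount(pp0)=3>1 -> COPY to pp5. 6 ppages; refcounts: pp0:2 pp1:3 pp2:2 pp3:3 pp4:1 pp5:1
Op 6: write(P1, v1, 142). refcount(pp1)=3>1 -> COPY to pp6. 7 ppages; refcounts: pp0:2 pp1:2 pp2:2 pp3:3 pp4:1 pp5:1 pp6:1
Op 7: fork(P0) -> P3. 7 ppages; refcounts: pp0:3 pp1:3 pp2:3 pp3:4 pp4:1 pp5:1 pp6:1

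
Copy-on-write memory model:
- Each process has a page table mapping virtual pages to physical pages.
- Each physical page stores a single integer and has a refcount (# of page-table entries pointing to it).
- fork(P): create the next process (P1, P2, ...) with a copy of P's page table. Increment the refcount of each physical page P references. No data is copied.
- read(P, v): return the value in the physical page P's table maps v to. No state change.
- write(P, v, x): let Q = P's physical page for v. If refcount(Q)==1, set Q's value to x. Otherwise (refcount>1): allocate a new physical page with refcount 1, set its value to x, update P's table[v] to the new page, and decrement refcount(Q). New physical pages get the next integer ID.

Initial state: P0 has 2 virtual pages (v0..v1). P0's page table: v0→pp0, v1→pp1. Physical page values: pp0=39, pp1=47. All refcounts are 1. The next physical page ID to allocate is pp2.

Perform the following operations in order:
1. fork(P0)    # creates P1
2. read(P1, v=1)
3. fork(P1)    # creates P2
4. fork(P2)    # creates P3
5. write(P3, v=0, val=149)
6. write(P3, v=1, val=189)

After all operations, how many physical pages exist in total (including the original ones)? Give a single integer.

Op 1: fork(P0) -> P1. 2 ppages; refcounts: pp0:2 pp1:2
Op 2: read(P1, v1) -> 47. No state change.
Op 3: fork(P1) -> P2. 2 ppages; refcounts: pp0:3 pp1:3
Op 4: fork(P2) -> P3. 2 ppages; refcounts: pp0:4 pp1:4
Op 5: write(P3, v0, 149). refcount(pp0)=4>1 -> COPY to pp2. 3 ppages; refcounts: pp0:3 pp1:4 pp2:1
Op 6: write(P3, v1, 189). refcount(pp1)=4>1 -> COPY to pp3. 4 ppages; refcounts: pp0:3 pp1:3 pp2:1 pp3:1

Answer: 4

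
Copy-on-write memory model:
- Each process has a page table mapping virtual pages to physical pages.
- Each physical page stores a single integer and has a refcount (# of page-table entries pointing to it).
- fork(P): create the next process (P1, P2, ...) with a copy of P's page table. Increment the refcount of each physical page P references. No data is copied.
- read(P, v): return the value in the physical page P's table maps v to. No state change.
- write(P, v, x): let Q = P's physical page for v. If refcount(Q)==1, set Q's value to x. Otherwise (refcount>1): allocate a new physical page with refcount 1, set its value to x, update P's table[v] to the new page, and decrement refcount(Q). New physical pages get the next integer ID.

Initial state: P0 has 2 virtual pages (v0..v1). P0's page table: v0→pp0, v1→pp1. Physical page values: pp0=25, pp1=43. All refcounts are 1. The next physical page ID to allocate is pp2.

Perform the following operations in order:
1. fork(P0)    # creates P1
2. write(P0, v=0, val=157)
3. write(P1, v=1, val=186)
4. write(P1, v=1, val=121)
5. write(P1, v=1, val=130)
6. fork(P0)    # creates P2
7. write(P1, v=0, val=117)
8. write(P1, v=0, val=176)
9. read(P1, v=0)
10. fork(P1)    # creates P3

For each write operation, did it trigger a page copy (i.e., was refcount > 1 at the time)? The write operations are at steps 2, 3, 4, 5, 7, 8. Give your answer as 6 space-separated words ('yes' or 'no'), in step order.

Op 1: fork(P0) -> P1. 2 ppages; refcounts: pp0:2 pp1:2
Op 2: write(P0, v0, 157). refcount(pp0)=2>1 -> COPY to pp2. 3 ppages; refcounts: pp0:1 pp1:2 pp2:1
Op 3: write(P1, v1, 186). refcount(pp1)=2>1 -> COPY to pp3. 4 ppages; refcounts: pp0:1 pp1:1 pp2:1 pp3:1
Op 4: write(P1, v1, 121). refcount(pp3)=1 -> write in place. 4 ppages; refcounts: pp0:1 pp1:1 pp2:1 pp3:1
Op 5: write(P1, v1, 130). refcount(pp3)=1 -> write in place. 4 ppages; refcounts: pp0:1 pp1:1 pp2:1 pp3:1
Op 6: fork(P0) -> P2. 4 ppages; refcounts: pp0:1 pp1:2 pp2:2 pp3:1
Op 7: write(P1, v0, 117). refcount(pp0)=1 -> write in place. 4 ppages; refcounts: pp0:1 pp1:2 pp2:2 pp3:1
Op 8: write(P1, v0, 176). refcount(pp0)=1 -> write in place. 4 ppages; refcounts: pp0:1 pp1:2 pp2:2 pp3:1
Op 9: read(P1, v0) -> 176. No state change.
Op 10: fork(P1) -> P3. 4 ppages; refcounts: pp0:2 pp1:2 pp2:2 pp3:2

yes yes no no no no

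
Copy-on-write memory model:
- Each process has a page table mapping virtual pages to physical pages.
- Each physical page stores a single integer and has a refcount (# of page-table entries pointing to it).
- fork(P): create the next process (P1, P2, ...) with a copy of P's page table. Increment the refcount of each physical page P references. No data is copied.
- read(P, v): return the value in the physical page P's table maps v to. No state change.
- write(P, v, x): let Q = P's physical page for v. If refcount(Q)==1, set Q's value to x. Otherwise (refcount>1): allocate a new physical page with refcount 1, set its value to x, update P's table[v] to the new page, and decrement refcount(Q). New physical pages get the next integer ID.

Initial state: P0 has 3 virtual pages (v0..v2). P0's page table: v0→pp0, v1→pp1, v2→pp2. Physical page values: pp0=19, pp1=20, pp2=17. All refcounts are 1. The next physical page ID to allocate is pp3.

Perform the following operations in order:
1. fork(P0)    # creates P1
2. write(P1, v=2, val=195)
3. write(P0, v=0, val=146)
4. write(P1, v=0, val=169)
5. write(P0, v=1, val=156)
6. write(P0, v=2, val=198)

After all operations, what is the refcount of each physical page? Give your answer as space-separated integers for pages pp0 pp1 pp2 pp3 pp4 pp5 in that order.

Answer: 1 1 1 1 1 1

Derivation:
Op 1: fork(P0) -> P1. 3 ppages; refcounts: pp0:2 pp1:2 pp2:2
Op 2: write(P1, v2, 195). refcount(pp2)=2>1 -> COPY to pp3. 4 ppages; refcounts: pp0:2 pp1:2 pp2:1 pp3:1
Op 3: write(P0, v0, 146). refcount(pp0)=2>1 -> COPY to pp4. 5 ppages; refcounts: pp0:1 pp1:2 pp2:1 pp3:1 pp4:1
Op 4: write(P1, v0, 169). refcount(pp0)=1 -> write in place. 5 ppages; refcounts: pp0:1 pp1:2 pp2:1 pp3:1 pp4:1
Op 5: write(P0, v1, 156). refcount(pp1)=2>1 -> COPY to pp5. 6 ppages; refcounts: pp0:1 pp1:1 pp2:1 pp3:1 pp4:1 pp5:1
Op 6: write(P0, v2, 198). refcount(pp2)=1 -> write in place. 6 ppages; refcounts: pp0:1 pp1:1 pp2:1 pp3:1 pp4:1 pp5:1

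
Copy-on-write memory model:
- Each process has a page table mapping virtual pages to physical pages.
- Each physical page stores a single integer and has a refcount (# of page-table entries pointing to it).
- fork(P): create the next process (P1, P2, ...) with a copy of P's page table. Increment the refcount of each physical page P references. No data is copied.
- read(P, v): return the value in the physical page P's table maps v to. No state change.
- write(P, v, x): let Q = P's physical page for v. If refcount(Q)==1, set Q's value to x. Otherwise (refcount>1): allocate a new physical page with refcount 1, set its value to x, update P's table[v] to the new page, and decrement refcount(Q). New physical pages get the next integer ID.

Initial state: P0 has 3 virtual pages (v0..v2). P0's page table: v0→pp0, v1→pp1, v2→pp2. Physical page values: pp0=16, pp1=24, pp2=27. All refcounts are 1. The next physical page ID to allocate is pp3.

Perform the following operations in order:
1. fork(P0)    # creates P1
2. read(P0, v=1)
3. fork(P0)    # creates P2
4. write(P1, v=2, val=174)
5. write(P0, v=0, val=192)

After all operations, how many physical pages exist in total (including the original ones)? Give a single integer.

Answer: 5

Derivation:
Op 1: fork(P0) -> P1. 3 ppages; refcounts: pp0:2 pp1:2 pp2:2
Op 2: read(P0, v1) -> 24. No state change.
Op 3: fork(P0) -> P2. 3 ppages; refcounts: pp0:3 pp1:3 pp2:3
Op 4: write(P1, v2, 174). refcount(pp2)=3>1 -> COPY to pp3. 4 ppages; refcounts: pp0:3 pp1:3 pp2:2 pp3:1
Op 5: write(P0, v0, 192). refcount(pp0)=3>1 -> COPY to pp4. 5 ppages; refcounts: pp0:2 pp1:3 pp2:2 pp3:1 pp4:1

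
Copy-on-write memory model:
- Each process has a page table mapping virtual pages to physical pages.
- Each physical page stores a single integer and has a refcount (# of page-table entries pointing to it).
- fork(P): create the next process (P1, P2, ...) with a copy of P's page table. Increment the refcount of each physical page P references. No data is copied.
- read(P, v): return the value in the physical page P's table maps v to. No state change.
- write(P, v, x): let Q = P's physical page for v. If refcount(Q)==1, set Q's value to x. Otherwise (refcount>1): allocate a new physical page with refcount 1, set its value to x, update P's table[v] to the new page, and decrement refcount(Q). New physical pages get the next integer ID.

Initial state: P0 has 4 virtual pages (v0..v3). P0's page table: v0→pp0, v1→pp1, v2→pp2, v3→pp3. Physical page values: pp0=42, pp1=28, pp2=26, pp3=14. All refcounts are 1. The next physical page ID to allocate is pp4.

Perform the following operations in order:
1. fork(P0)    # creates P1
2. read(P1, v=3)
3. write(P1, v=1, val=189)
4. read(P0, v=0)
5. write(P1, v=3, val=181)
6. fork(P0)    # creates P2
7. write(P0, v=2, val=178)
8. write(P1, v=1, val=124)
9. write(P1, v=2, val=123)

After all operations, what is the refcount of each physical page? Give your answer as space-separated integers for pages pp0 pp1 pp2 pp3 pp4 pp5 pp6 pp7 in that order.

Answer: 3 2 1 2 1 1 1 1

Derivation:
Op 1: fork(P0) -> P1. 4 ppages; refcounts: pp0:2 pp1:2 pp2:2 pp3:2
Op 2: read(P1, v3) -> 14. No state change.
Op 3: write(P1, v1, 189). refcount(pp1)=2>1 -> COPY to pp4. 5 ppages; refcounts: pp0:2 pp1:1 pp2:2 pp3:2 pp4:1
Op 4: read(P0, v0) -> 42. No state change.
Op 5: write(P1, v3, 181). refcount(pp3)=2>1 -> COPY to pp5. 6 ppages; refcounts: pp0:2 pp1:1 pp2:2 pp3:1 pp4:1 pp5:1
Op 6: fork(P0) -> P2. 6 ppages; refcounts: pp0:3 pp1:2 pp2:3 pp3:2 pp4:1 pp5:1
Op 7: write(P0, v2, 178). refcount(pp2)=3>1 -> COPY to pp6. 7 ppages; refcounts: pp0:3 pp1:2 pp2:2 pp3:2 pp4:1 pp5:1 pp6:1
Op 8: write(P1, v1, 124). refcount(pp4)=1 -> write in place. 7 ppages; refcounts: pp0:3 pp1:2 pp2:2 pp3:2 pp4:1 pp5:1 pp6:1
Op 9: write(P1, v2, 123). refcount(pp2)=2>1 -> COPY to pp7. 8 ppages; refcounts: pp0:3 pp1:2 pp2:1 pp3:2 pp4:1 pp5:1 pp6:1 pp7:1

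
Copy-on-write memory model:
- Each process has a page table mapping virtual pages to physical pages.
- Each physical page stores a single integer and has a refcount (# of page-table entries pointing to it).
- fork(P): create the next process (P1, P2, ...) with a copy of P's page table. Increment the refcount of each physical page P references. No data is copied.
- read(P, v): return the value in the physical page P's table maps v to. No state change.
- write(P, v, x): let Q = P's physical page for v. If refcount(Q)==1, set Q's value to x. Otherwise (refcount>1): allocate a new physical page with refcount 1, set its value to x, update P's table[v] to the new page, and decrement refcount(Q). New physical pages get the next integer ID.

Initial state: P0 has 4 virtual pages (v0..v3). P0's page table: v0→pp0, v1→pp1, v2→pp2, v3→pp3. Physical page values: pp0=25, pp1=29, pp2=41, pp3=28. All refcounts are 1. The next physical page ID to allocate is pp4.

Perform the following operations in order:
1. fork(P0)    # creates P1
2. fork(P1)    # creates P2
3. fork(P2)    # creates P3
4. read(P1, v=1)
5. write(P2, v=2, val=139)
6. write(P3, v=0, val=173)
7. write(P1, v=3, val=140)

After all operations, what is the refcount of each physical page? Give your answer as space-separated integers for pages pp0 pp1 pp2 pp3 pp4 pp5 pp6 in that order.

Answer: 3 4 3 3 1 1 1

Derivation:
Op 1: fork(P0) -> P1. 4 ppages; refcounts: pp0:2 pp1:2 pp2:2 pp3:2
Op 2: fork(P1) -> P2. 4 ppages; refcounts: pp0:3 pp1:3 pp2:3 pp3:3
Op 3: fork(P2) -> P3. 4 ppages; refcounts: pp0:4 pp1:4 pp2:4 pp3:4
Op 4: read(P1, v1) -> 29. No state change.
Op 5: write(P2, v2, 139). refcount(pp2)=4>1 -> COPY to pp4. 5 ppages; refcounts: pp0:4 pp1:4 pp2:3 pp3:4 pp4:1
Op 6: write(P3, v0, 173). refcount(pp0)=4>1 -> COPY to pp5. 6 ppages; refcounts: pp0:3 pp1:4 pp2:3 pp3:4 pp4:1 pp5:1
Op 7: write(P1, v3, 140). refcount(pp3)=4>1 -> COPY to pp6. 7 ppages; refcounts: pp0:3 pp1:4 pp2:3 pp3:3 pp4:1 pp5:1 pp6:1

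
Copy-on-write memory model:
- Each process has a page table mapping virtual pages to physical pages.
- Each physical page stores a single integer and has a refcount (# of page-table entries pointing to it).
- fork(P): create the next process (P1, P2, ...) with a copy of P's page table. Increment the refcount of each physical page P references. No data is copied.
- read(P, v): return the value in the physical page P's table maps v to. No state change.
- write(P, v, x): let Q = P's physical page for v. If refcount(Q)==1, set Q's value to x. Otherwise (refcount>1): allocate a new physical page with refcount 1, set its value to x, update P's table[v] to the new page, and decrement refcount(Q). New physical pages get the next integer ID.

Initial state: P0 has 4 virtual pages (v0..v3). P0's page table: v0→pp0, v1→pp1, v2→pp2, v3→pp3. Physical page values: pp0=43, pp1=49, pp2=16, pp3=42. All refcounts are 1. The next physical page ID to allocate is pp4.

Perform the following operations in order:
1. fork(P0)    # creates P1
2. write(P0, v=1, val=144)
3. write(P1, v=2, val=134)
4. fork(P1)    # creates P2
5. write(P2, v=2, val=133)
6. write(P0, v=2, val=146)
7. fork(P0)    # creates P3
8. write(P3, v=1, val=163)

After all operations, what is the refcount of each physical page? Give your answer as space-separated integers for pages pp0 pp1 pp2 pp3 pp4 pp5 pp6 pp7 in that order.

Op 1: fork(P0) -> P1. 4 ppages; refcounts: pp0:2 pp1:2 pp2:2 pp3:2
Op 2: write(P0, v1, 144). refcount(pp1)=2>1 -> COPY to pp4. 5 ppages; refcounts: pp0:2 pp1:1 pp2:2 pp3:2 pp4:1
Op 3: write(P1, v2, 134). refcount(pp2)=2>1 -> COPY to pp5. 6 ppages; refcounts: pp0:2 pp1:1 pp2:1 pp3:2 pp4:1 pp5:1
Op 4: fork(P1) -> P2. 6 ppages; refcounts: pp0:3 pp1:2 pp2:1 pp3:3 pp4:1 pp5:2
Op 5: write(P2, v2, 133). refcount(pp5)=2>1 -> COPY to pp6. 7 ppages; refcounts: pp0:3 pp1:2 pp2:1 pp3:3 pp4:1 pp5:1 pp6:1
Op 6: write(P0, v2, 146). refcount(pp2)=1 -> write in place. 7 ppages; refcounts: pp0:3 pp1:2 pp2:1 pp3:3 pp4:1 pp5:1 pp6:1
Op 7: fork(P0) -> P3. 7 ppages; refcounts: pp0:4 pp1:2 pp2:2 pp3:4 pp4:2 pp5:1 pp6:1
Op 8: write(P3, v1, 163). refcount(pp4)=2>1 -> COPY to pp7. 8 ppages; refcounts: pp0:4 pp1:2 pp2:2 pp3:4 pp4:1 pp5:1 pp6:1 pp7:1

Answer: 4 2 2 4 1 1 1 1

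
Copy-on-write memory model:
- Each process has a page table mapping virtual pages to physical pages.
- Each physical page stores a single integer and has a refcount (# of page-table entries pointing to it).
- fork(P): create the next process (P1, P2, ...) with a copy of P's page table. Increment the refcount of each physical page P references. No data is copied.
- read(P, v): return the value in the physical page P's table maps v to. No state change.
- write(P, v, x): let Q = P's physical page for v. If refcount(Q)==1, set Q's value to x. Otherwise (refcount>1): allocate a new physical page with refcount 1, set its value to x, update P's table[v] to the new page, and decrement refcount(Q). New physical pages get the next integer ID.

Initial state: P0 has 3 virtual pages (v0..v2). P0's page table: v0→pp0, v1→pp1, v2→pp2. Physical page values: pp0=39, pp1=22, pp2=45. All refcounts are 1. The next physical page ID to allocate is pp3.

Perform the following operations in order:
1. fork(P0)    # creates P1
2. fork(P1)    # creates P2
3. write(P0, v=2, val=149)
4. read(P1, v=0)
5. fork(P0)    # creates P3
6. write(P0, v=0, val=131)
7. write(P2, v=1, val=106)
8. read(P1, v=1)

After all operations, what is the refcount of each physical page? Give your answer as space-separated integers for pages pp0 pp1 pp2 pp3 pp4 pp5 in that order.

Answer: 3 3 2 2 1 1

Derivation:
Op 1: fork(P0) -> P1. 3 ppages; refcounts: pp0:2 pp1:2 pp2:2
Op 2: fork(P1) -> P2. 3 ppages; refcounts: pp0:3 pp1:3 pp2:3
Op 3: write(P0, v2, 149). refcount(pp2)=3>1 -> COPY to pp3. 4 ppages; refcounts: pp0:3 pp1:3 pp2:2 pp3:1
Op 4: read(P1, v0) -> 39. No state change.
Op 5: fork(P0) -> P3. 4 ppages; refcounts: pp0:4 pp1:4 pp2:2 pp3:2
Op 6: write(P0, v0, 131). refcount(pp0)=4>1 -> COPY to pp4. 5 ppages; refcounts: pp0:3 pp1:4 pp2:2 pp3:2 pp4:1
Op 7: write(P2, v1, 106). refcount(pp1)=4>1 -> COPY to pp5. 6 ppages; refcounts: pp0:3 pp1:3 pp2:2 pp3:2 pp4:1 pp5:1
Op 8: read(P1, v1) -> 22. No state change.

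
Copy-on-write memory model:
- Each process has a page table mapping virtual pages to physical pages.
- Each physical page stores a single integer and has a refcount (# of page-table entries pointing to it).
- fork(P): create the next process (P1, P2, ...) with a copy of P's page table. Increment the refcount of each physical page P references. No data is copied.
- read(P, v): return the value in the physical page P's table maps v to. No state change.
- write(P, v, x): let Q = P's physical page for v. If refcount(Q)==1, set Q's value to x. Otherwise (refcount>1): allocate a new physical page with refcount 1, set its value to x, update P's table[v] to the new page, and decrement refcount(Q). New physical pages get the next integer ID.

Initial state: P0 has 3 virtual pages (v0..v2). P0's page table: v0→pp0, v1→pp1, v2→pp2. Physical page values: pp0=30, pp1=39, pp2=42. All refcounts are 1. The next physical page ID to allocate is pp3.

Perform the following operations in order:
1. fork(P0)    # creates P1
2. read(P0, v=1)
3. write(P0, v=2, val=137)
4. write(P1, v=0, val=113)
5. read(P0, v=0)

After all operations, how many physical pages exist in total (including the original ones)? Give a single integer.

Answer: 5

Derivation:
Op 1: fork(P0) -> P1. 3 ppages; refcounts: pp0:2 pp1:2 pp2:2
Op 2: read(P0, v1) -> 39. No state change.
Op 3: write(P0, v2, 137). refcount(pp2)=2>1 -> COPY to pp3. 4 ppages; refcounts: pp0:2 pp1:2 pp2:1 pp3:1
Op 4: write(P1, v0, 113). refcount(pp0)=2>1 -> COPY to pp4. 5 ppages; refcounts: pp0:1 pp1:2 pp2:1 pp3:1 pp4:1
Op 5: read(P0, v0) -> 30. No state change.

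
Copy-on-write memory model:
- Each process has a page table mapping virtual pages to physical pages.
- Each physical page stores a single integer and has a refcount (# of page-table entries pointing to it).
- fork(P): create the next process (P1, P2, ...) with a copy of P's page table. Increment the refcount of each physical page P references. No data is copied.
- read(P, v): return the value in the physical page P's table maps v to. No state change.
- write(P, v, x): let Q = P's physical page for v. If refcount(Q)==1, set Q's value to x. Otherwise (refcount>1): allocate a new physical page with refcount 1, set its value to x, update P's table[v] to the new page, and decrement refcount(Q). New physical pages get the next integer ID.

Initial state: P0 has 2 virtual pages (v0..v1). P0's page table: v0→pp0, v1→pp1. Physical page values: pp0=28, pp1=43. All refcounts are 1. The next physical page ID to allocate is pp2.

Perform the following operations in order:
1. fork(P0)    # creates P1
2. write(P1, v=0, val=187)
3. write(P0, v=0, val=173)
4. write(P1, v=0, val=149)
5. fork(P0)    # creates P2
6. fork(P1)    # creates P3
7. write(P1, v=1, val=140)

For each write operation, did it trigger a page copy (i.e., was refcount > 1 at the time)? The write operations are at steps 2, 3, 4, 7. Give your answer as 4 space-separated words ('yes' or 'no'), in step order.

Op 1: fork(P0) -> P1. 2 ppages; refcounts: pp0:2 pp1:2
Op 2: write(P1, v0, 187). refcount(pp0)=2>1 -> COPY to pp2. 3 ppages; refcounts: pp0:1 pp1:2 pp2:1
Op 3: write(P0, v0, 173). refcount(pp0)=1 -> write in place. 3 ppages; refcounts: pp0:1 pp1:2 pp2:1
Op 4: write(P1, v0, 149). refcount(pp2)=1 -> write in place. 3 ppages; refcounts: pp0:1 pp1:2 pp2:1
Op 5: fork(P0) -> P2. 3 ppages; refcounts: pp0:2 pp1:3 pp2:1
Op 6: fork(P1) -> P3. 3 ppages; refcounts: pp0:2 pp1:4 pp2:2
Op 7: write(P1, v1, 140). refcount(pp1)=4>1 -> COPY to pp3. 4 ppages; refcounts: pp0:2 pp1:3 pp2:2 pp3:1

yes no no yes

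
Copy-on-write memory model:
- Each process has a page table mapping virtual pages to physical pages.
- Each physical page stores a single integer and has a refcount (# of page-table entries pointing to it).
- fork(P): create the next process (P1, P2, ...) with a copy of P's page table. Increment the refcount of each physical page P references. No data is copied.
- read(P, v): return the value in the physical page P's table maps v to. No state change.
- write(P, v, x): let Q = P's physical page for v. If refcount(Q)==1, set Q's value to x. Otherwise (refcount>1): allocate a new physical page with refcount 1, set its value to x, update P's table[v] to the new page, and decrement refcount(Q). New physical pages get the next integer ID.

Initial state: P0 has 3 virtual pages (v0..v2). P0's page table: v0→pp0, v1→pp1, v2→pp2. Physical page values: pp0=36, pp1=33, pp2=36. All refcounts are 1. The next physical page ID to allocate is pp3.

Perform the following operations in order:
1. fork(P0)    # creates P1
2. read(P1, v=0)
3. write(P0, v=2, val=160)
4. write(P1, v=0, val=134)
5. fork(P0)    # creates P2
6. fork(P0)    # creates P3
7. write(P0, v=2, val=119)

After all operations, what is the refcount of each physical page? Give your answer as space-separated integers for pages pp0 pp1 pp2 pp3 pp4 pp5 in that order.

Op 1: fork(P0) -> P1. 3 ppages; refcounts: pp0:2 pp1:2 pp2:2
Op 2: read(P1, v0) -> 36. No state change.
Op 3: write(P0, v2, 160). refcount(pp2)=2>1 -> COPY to pp3. 4 ppages; refcounts: pp0:2 pp1:2 pp2:1 pp3:1
Op 4: write(P1, v0, 134). refcount(pp0)=2>1 -> COPY to pp4. 5 ppages; refcounts: pp0:1 pp1:2 pp2:1 pp3:1 pp4:1
Op 5: fork(P0) -> P2. 5 ppages; refcounts: pp0:2 pp1:3 pp2:1 pp3:2 pp4:1
Op 6: fork(P0) -> P3. 5 ppages; refcounts: pp0:3 pp1:4 pp2:1 pp3:3 pp4:1
Op 7: write(P0, v2, 119). refcount(pp3)=3>1 -> COPY to pp5. 6 ppages; refcounts: pp0:3 pp1:4 pp2:1 pp3:2 pp4:1 pp5:1

Answer: 3 4 1 2 1 1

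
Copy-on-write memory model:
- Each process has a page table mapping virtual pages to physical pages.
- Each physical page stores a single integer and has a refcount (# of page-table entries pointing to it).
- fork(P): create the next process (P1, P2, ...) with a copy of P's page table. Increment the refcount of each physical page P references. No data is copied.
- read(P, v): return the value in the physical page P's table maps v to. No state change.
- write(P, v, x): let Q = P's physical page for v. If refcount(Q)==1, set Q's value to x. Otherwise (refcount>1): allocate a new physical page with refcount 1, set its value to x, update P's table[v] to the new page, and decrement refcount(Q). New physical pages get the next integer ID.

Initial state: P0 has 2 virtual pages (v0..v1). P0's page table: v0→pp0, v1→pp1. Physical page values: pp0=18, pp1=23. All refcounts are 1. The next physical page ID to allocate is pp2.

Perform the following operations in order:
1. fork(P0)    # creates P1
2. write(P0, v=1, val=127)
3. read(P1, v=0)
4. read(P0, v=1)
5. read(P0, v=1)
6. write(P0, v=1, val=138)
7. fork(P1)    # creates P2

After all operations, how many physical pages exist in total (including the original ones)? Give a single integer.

Answer: 3

Derivation:
Op 1: fork(P0) -> P1. 2 ppages; refcounts: pp0:2 pp1:2
Op 2: write(P0, v1, 127). refcount(pp1)=2>1 -> COPY to pp2. 3 ppages; refcounts: pp0:2 pp1:1 pp2:1
Op 3: read(P1, v0) -> 18. No state change.
Op 4: read(P0, v1) -> 127. No state change.
Op 5: read(P0, v1) -> 127. No state change.
Op 6: write(P0, v1, 138). refcount(pp2)=1 -> write in place. 3 ppages; refcounts: pp0:2 pp1:1 pp2:1
Op 7: fork(P1) -> P2. 3 ppages; refcounts: pp0:3 pp1:2 pp2:1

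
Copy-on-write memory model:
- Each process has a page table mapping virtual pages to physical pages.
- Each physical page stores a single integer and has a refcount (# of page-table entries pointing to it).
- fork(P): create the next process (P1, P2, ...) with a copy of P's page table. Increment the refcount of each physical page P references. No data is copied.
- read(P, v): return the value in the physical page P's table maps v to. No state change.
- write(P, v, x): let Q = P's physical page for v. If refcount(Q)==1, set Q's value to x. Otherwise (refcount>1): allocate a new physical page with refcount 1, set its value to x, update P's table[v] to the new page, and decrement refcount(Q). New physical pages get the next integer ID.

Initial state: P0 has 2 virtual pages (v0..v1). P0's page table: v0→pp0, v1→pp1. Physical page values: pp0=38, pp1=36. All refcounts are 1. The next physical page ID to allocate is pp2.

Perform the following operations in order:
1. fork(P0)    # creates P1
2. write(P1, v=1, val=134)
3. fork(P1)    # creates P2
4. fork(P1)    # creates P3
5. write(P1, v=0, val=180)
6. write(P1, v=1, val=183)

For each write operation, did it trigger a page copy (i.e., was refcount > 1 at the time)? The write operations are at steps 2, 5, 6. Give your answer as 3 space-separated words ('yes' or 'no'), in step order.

Op 1: fork(P0) -> P1. 2 ppages; refcounts: pp0:2 pp1:2
Op 2: write(P1, v1, 134). refcount(pp1)=2>1 -> COPY to pp2. 3 ppages; refcounts: pp0:2 pp1:1 pp2:1
Op 3: fork(P1) -> P2. 3 ppages; refcounts: pp0:3 pp1:1 pp2:2
Op 4: fork(P1) -> P3. 3 ppages; refcounts: pp0:4 pp1:1 pp2:3
Op 5: write(P1, v0, 180). refcount(pp0)=4>1 -> COPY to pp3. 4 ppages; refcounts: pp0:3 pp1:1 pp2:3 pp3:1
Op 6: write(P1, v1, 183). refcount(pp2)=3>1 -> COPY to pp4. 5 ppages; refcounts: pp0:3 pp1:1 pp2:2 pp3:1 pp4:1

yes yes yes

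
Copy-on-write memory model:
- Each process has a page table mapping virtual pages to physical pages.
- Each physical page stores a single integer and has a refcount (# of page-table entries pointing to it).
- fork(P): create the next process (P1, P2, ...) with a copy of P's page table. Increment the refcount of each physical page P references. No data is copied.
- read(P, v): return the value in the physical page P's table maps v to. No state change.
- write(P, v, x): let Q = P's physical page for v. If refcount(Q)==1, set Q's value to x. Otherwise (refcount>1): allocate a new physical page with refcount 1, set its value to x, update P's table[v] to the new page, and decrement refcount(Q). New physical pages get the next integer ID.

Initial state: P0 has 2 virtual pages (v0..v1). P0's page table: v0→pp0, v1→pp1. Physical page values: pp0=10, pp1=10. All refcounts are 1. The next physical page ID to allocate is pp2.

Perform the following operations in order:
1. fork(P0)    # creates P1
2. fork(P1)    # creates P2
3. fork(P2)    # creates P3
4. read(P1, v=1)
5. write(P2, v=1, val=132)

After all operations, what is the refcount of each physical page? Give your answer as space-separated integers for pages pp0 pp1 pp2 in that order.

Answer: 4 3 1

Derivation:
Op 1: fork(P0) -> P1. 2 ppages; refcounts: pp0:2 pp1:2
Op 2: fork(P1) -> P2. 2 ppages; refcounts: pp0:3 pp1:3
Op 3: fork(P2) -> P3. 2 ppages; refcounts: pp0:4 pp1:4
Op 4: read(P1, v1) -> 10. No state change.
Op 5: write(P2, v1, 132). refcount(pp1)=4>1 -> COPY to pp2. 3 ppages; refcounts: pp0:4 pp1:3 pp2:1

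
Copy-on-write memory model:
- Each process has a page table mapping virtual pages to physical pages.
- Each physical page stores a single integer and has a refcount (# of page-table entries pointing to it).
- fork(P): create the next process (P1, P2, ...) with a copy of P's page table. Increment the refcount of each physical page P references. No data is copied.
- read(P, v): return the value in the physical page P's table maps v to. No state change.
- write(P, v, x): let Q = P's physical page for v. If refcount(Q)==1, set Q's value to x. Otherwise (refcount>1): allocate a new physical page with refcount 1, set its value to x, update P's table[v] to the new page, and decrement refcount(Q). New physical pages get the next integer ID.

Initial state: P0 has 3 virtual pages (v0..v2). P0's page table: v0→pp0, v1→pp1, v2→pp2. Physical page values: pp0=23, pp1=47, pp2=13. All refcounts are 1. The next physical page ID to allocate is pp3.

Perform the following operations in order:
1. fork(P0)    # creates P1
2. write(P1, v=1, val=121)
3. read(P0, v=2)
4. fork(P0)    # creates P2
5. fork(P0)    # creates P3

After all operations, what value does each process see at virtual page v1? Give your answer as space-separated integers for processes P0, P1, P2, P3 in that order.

Op 1: fork(P0) -> P1. 3 ppages; refcounts: pp0:2 pp1:2 pp2:2
Op 2: write(P1, v1, 121). refcount(pp1)=2>1 -> COPY to pp3. 4 ppages; refcounts: pp0:2 pp1:1 pp2:2 pp3:1
Op 3: read(P0, v2) -> 13. No state change.
Op 4: fork(P0) -> P2. 4 ppages; refcounts: pp0:3 pp1:2 pp2:3 pp3:1
Op 5: fork(P0) -> P3. 4 ppages; refcounts: pp0:4 pp1:3 pp2:4 pp3:1
P0: v1 -> pp1 = 47
P1: v1 -> pp3 = 121
P2: v1 -> pp1 = 47
P3: v1 -> pp1 = 47

Answer: 47 121 47 47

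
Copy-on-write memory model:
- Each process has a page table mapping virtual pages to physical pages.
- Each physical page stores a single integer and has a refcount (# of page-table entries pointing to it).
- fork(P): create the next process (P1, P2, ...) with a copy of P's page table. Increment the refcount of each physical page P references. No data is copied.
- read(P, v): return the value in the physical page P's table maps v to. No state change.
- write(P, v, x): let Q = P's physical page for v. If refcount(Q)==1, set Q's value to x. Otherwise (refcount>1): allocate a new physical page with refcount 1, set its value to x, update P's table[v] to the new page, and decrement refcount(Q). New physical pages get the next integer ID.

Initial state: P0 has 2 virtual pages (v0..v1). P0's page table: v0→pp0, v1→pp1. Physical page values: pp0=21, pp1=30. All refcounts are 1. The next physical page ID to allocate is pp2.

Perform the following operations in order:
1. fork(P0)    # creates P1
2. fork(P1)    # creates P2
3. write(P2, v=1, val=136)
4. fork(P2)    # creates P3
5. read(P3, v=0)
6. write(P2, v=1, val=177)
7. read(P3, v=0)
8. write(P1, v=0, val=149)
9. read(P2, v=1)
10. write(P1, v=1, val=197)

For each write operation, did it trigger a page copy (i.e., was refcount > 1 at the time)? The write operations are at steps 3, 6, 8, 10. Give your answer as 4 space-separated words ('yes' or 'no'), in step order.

Op 1: fork(P0) -> P1. 2 ppages; refcounts: pp0:2 pp1:2
Op 2: fork(P1) -> P2. 2 ppages; refcounts: pp0:3 pp1:3
Op 3: write(P2, v1, 136). refcount(pp1)=3>1 -> COPY to pp2. 3 ppages; refcounts: pp0:3 pp1:2 pp2:1
Op 4: fork(P2) -> P3. 3 ppages; refcounts: pp0:4 pp1:2 pp2:2
Op 5: read(P3, v0) -> 21. No state change.
Op 6: write(P2, v1, 177). refcount(pp2)=2>1 -> COPY to pp3. 4 ppages; refcounts: pp0:4 pp1:2 pp2:1 pp3:1
Op 7: read(P3, v0) -> 21. No state change.
Op 8: write(P1, v0, 149). refcount(pp0)=4>1 -> COPY to pp4. 5 ppages; refcounts: pp0:3 pp1:2 pp2:1 pp3:1 pp4:1
Op 9: read(P2, v1) -> 177. No state change.
Op 10: write(P1, v1, 197). refcount(pp1)=2>1 -> COPY to pp5. 6 ppages; refcounts: pp0:3 pp1:1 pp2:1 pp3:1 pp4:1 pp5:1

yes yes yes yes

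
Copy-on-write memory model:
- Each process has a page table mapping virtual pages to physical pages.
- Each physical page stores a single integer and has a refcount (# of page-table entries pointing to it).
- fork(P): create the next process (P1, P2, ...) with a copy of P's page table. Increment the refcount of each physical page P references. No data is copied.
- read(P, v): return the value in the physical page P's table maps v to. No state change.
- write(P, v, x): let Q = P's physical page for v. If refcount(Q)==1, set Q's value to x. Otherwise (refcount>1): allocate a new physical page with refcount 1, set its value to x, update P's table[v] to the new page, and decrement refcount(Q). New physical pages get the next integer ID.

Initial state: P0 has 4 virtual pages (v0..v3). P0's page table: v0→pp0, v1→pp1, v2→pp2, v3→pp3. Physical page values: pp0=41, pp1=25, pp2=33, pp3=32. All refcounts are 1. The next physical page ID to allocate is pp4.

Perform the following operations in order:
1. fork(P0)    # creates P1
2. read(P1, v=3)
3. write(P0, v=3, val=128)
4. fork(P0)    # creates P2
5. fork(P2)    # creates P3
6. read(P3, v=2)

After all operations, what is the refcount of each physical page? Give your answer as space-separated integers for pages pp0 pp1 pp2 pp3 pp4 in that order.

Op 1: fork(P0) -> P1. 4 ppages; refcounts: pp0:2 pp1:2 pp2:2 pp3:2
Op 2: read(P1, v3) -> 32. No state change.
Op 3: write(P0, v3, 128). refcount(pp3)=2>1 -> COPY to pp4. 5 ppages; refcounts: pp0:2 pp1:2 pp2:2 pp3:1 pp4:1
Op 4: fork(P0) -> P2. 5 ppages; refcounts: pp0:3 pp1:3 pp2:3 pp3:1 pp4:2
Op 5: fork(P2) -> P3. 5 ppages; refcounts: pp0:4 pp1:4 pp2:4 pp3:1 pp4:3
Op 6: read(P3, v2) -> 33. No state change.

Answer: 4 4 4 1 3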